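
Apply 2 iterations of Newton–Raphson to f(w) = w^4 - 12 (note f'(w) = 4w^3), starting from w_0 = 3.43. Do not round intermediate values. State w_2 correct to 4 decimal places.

Newton update: w ← w − f(w)/f'(w).
w_0 = 3.430000: f = 126.412872, f' = 161.414428 → w_1 = 3.430000 - (126.412872)/(161.414428) = 2.646843
w_1 = 2.646843: f = 37.080908, f' = 74.172759 → w_2 = 2.646843 - (37.080908)/(74.172759) = 2.146917

2.1469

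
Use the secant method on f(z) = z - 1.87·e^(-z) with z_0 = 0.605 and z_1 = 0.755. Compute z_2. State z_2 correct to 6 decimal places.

0.818605

Secant update: z_(k+1) = z_k − f(z_k)·(z_k − z_(k-1))/(f(z_k) − f(z_(k-1))).
f(z_0) = -0.416159, f(z_1) = -0.123920
z_2 = 0.755000 - (-0.123920)·(0.755000 - 0.605000)/(-0.123920 - (-0.416159)) = 0.818605; f(z_2) = -0.006151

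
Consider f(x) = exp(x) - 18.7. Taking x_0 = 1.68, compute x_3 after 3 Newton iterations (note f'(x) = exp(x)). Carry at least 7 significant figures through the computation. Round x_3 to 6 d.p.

3.045905

Newton update: x ← x − f(x)/f'(x).
x_0 = 1.680000: f = -13.334444, f' = 5.365556 → x_1 = 1.680000 - (-13.334444)/(5.365556) = 4.165193
x_1 = 4.165193: f = 45.705134, f' = 64.405134 → x_2 = 4.165193 - (45.705134)/(64.405134) = 3.455543
x_2 = 3.455543: f = 12.975480, f' = 31.675480 → x_3 = 3.455543 - (12.975480)/(31.675480) = 3.045905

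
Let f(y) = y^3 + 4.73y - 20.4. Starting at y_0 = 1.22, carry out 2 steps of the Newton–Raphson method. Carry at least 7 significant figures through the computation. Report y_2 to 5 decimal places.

f'(y) = 3y^2 + 4.73
y_0 = 1.220000: f = -12.813552, f' = 9.195200 → y_1 = 1.220000 - (-12.813552)/(9.195200) = 2.613504
y_1 = 2.613504: f = 9.813171, f' = 25.221216 → y_2 = 2.613504 - (9.813171)/(25.221216) = 2.224420

2.22442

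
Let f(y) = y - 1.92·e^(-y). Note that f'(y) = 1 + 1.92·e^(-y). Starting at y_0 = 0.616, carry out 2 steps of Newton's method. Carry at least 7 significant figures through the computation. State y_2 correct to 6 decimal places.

y_0 = 0.616000: f = -0.420993, f' = 2.036993 → y_1 = 0.616000 - (-0.420993)/(2.036993) = 0.822674
y_1 = 0.822674: f = -0.020697, f' = 1.843371 → y_2 = 0.822674 - (-0.020697)/(1.843371) = 0.833902

0.833902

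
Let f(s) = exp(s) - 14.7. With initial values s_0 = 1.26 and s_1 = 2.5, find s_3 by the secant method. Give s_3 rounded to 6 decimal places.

2.671625

f(s_0) = -11.174579, f(s_1) = -2.517506
s_2 = 2.500000 - (-2.517506)·(2.500000 - 1.260000)/(-2.517506 - (-11.174579)) = 2.860596; f(s_2) = 2.771941
s_3 = 2.860596 - (2.771941)·(2.860596 - 2.500000)/(2.771941 - (-2.517506)) = 2.671625; f(s_3) = -0.236542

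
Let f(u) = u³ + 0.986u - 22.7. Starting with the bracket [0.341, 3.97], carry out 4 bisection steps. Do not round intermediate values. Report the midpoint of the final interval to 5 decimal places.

f(0.341000) = -22.324122, f(3.970000) = 43.785193 (opposite signs)
step 1: m = 2.155500, f(m) = -10.559835 < 0 → root in [2.155500, 3.970000]
step 2: m = 3.062750, f(m) = 9.049807 > 0 → root in [2.155500, 3.062750]
step 3: m = 2.609125, f(m) = -2.365698 < 0 → root in [2.609125, 3.062750]
step 4: m = 2.835938, f(m) = 2.904379 > 0 → root in [2.609125, 2.835938]
Midpoint of [2.609125, 2.835938] = 2.722531

2.72253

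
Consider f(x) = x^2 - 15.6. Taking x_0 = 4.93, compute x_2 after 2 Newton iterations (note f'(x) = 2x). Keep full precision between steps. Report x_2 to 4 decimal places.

x_0 = 4.930000: f = 8.704900, f' = 9.860000 → x_1 = 4.930000 - (8.704900)/(9.860000) = 4.047150
x_1 = 4.047150: f = 0.779424, f' = 8.094300 → x_2 = 4.047150 - (0.779424)/(8.094300) = 3.950857

3.9509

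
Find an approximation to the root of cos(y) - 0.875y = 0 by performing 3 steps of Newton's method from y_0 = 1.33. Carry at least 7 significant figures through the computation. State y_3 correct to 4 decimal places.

f'(y) = -sin(y) - 0.875
y_0 = 1.330000: f = -0.925274, f' = -1.846148 → y_1 = 1.330000 - (-0.925274)/(-1.846148) = 0.828808
y_1 = 0.828808: f = -0.049453, f' = -1.612127 → y_2 = 0.828808 - (-0.049453)/(-1.612127) = 0.798133
y_2 = 0.798133: f = -0.000321, f' = -1.591054 → y_3 = 0.798133 - (-0.000321)/(-1.591054) = 0.797931

0.7979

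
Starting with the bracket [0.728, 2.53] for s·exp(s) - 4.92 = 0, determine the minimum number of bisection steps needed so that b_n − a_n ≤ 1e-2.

Initial width b − a = 2.53 − 0.728 = 1.802000.
After n steps the width is (b−a)/2^n; need (b−a)/2^n ≤ 1e-2.
So n ≥ log₂(1.802000/1e-2) = log₂(180.2000) ≈ 7.4935.
Hence n = 8.

8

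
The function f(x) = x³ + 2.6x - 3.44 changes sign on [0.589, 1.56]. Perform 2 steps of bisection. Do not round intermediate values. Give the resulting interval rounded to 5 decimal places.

f(0.589000) = -1.704264, f(1.560000) = 4.412416 (opposite signs)
step 1: m = 1.074500, f(m) = 0.594264 > 0 → root in [0.589000, 1.074500]
step 2: m = 0.831750, f(m) = -0.702039 < 0 → root in [0.831750, 1.074500]

[0.83175, 1.07450]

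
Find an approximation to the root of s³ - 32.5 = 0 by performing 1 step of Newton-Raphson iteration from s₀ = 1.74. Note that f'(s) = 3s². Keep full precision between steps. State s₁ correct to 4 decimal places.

4.7382

Newton update: s ← s − f(s)/f'(s).
s_0 = 1.740000: f = -27.231976, f' = 9.082800 → s_1 = 1.740000 - (-27.231976)/(9.082800) = 4.738192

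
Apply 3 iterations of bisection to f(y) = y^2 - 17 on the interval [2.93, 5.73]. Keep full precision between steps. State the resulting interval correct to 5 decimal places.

f(2.930000) = -8.415100, f(5.730000) = 15.832900 (opposite signs)
step 1: m = 4.330000, f(m) = 1.748900 > 0 → root in [2.930000, 4.330000]
step 2: m = 3.630000, f(m) = -3.823100 < 0 → root in [3.630000, 4.330000]
step 3: m = 3.980000, f(m) = -1.159600 < 0 → root in [3.980000, 4.330000]

[3.98000, 4.33000]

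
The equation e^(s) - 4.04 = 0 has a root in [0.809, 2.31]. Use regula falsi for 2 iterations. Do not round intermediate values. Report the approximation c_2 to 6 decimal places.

1.299139

f(0.809000) = -1.794339, f(2.310000) = 6.034425
step 1: c = 1.153027, f(c) = -0.872234 < 0 → new bracket [1.153027, 2.310000]
step 2: c = 1.299139, f(c) = -0.373860 < 0 → new bracket [1.299139, 2.310000]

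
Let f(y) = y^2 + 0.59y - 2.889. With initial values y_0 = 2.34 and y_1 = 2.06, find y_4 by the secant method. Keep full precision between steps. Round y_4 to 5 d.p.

1.43067

f(y_0) = 3.967200, f(y_1) = 2.570000
y_2 = 2.060000 - (2.570000)·(2.060000 - 2.340000)/(2.570000 - (3.967200)) = 1.544970; f(y_2) = 0.409464
y_3 = 1.544970 - (0.409464)·(1.544970 - 2.060000)/(0.409464 - (2.570000)) = 1.447362; f(y_3) = 0.059799
y_4 = 1.447362 - (0.059799)·(1.447362 - 1.544970)/(0.059799 - (0.409464)) = 1.430669; f(y_4) = 0.001908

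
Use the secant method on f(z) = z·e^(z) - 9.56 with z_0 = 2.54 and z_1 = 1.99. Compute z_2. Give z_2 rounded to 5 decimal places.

f(z_0) = 22.646364, f(z_1) = 4.997912
z_2 = 1.990000 - (4.997912)·(1.990000 - 2.540000)/(4.997912 - (22.646364)) = 1.834244; f(z_2) = 1.923101

1.83424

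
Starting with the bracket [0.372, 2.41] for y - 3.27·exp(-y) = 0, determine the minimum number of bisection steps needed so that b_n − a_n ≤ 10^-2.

Initial width b − a = 2.41 − 0.372 = 2.038000.
After n steps the width is (b−a)/2^n; need (b−a)/2^n ≤ 10^-2.
So n ≥ log₂(2.038000/10^-2) = log₂(203.8000) ≈ 7.6710.
Hence n = 8.

8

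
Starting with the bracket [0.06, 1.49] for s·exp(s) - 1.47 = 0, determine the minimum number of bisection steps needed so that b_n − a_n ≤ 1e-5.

18

Initial width b − a = 1.49 − 0.06 = 1.430000.
After n steps the width is (b−a)/2^n; need (b−a)/2^n ≤ 1e-5.
So n ≥ log₂(1.430000/1e-5) = log₂(143000.0000) ≈ 17.1257.
Hence n = 18.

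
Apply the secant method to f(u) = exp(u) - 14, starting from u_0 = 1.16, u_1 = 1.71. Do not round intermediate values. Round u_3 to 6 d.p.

2.192169

Secant update: u_(k+1) = u_k − f(u_k)·(u_k − u_(k-1))/(f(u_k) − f(u_(k-1))).
f(u_0) = -10.810067, f(u_1) = -8.471039
u_2 = 1.710000 - (-8.471039)·(1.710000 - 1.160000)/(-8.471039 - (-10.810067)) = 3.701883; f(u_2) = 26.523550
u_3 = 3.701883 - (26.523550)·(3.701883 - 1.710000)/(26.523550 - (-8.471039)) = 2.192169; f(u_3) = -5.045382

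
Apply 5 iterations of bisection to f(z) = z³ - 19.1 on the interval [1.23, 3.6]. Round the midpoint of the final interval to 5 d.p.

2.67422

f(1.230000) = -17.239133, f(3.600000) = 27.556000 (opposite signs)
step 1: m = 2.415000, f(m) = -5.015177 < 0 → root in [2.415000, 3.600000]
step 2: m = 3.007500, f(m) = 8.103007 > 0 → root in [2.415000, 3.007500]
step 3: m = 2.711250, f(m) = 0.830064 > 0 → root in [2.415000, 2.711250]
step 4: m = 2.563125, f(m) = -2.261269 < 0 → root in [2.563125, 2.711250]
step 5: m = 2.637188, f(m) = -0.758999 < 0 → root in [2.637188, 2.711250]
Midpoint of [2.637188, 2.711250] = 2.674219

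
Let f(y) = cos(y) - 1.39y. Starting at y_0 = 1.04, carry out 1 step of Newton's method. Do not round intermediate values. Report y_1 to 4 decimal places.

0.6229

Newton update: y ← y − f(y)/f'(y).
f'(y) = -sin(y) - 1.39
y_0 = 1.040000: f = -0.939380, f' = -2.252404 → y_1 = 1.040000 - (-0.939380)/(-2.252404) = 0.622944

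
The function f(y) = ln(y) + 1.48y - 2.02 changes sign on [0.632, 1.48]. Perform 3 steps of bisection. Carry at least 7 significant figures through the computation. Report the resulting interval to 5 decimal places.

f(0.632000) = -1.543506, f(1.480000) = 0.562442 (opposite signs)
step 1: m = 1.056000, f(m) = -0.402632 < 0 → root in [1.056000, 1.480000]
step 2: m = 1.268000, f(m) = 0.094081 > 0 → root in [1.056000, 1.268000]
step 3: m = 1.162000, f(m) = -0.150097 < 0 → root in [1.162000, 1.268000]

[1.16200, 1.26800]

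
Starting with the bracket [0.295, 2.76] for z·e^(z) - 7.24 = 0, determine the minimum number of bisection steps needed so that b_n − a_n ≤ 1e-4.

15

Initial width b − a = 2.76 − 0.295 = 2.465000.
After n steps the width is (b−a)/2^n; need (b−a)/2^n ≤ 1e-4.
So n ≥ log₂(2.465000/1e-4) = log₂(24650.0000) ≈ 14.5893.
Hence n = 15.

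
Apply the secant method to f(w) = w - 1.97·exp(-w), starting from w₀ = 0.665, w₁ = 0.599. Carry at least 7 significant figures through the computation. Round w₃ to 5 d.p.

0.84505

Secant update: w_(k+1) = w_k − f(w_k)·(w_k − w_(k-1))/(f(w_k) − f(w_(k-1))).
f(w_0) = -0.348119, f(w_1) = -0.483241
w_2 = 0.599000 - (-0.483241)·(0.599000 - 0.665000)/(-0.483241 - (-0.348119)) = 0.835038; f(w_2) = -0.019662
w_3 = 0.835038 - (-0.019662)·(0.835038 - 0.599000)/(-0.019662 - (-0.483241)) = 0.845049; f(w_3) = -0.001137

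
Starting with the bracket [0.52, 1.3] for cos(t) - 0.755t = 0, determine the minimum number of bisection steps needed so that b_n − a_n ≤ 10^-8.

Initial width b − a = 1.3 − 0.52 = 0.780000.
After n steps the width is (b−a)/2^n; need (b−a)/2^n ≤ 10^-8.
So n ≥ log₂(0.780000/10^-8) = log₂(78000000.0000) ≈ 26.2170.
Hence n = 27.

27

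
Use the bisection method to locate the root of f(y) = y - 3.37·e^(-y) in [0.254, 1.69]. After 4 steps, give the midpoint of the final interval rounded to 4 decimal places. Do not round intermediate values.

f(0.254000) = -2.360081, f(1.690000) = 1.068169 (opposite signs)
step 1: m = 0.972000, f(m) = -0.302957 < 0 → root in [0.972000, 1.690000]
step 2: m = 1.331000, f(m) = 0.440602 > 0 → root in [0.972000, 1.331000]
step 3: m = 1.151500, f(m) = 0.086033 > 0 → root in [0.972000, 1.151500]
step 4: m = 1.061750, f(m) = -0.103765 < 0 → root in [1.061750, 1.151500]
Midpoint of [1.061750, 1.151500] = 1.106625

1.1066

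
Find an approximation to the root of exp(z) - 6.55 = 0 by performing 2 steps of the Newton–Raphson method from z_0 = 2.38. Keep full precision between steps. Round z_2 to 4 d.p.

1.8850

f'(z) = exp(z)
z_0 = 2.380000: f = 4.254903, f' = 10.804903 → z_1 = 2.380000 - (4.254903)/(10.804903) = 1.986206
z_1 = 1.986206: f = 0.737833, f' = 7.287833 → z_2 = 1.986206 - (0.737833)/(7.287833) = 1.884964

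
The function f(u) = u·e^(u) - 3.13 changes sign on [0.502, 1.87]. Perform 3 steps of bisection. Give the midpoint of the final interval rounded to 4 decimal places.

f(0.502000) = -2.300685, f(1.870000) = 9.003114 (opposite signs)
step 1: m = 1.186000, f(m) = 0.752916 > 0 → root in [0.502000, 1.186000]
step 2: m = 0.844000, f(m) = -1.167151 < 0 → root in [0.844000, 1.186000]
step 3: m = 1.015000, f(m) = -0.329246 < 0 → root in [1.015000, 1.186000]
Midpoint of [1.015000, 1.186000] = 1.100500

1.1005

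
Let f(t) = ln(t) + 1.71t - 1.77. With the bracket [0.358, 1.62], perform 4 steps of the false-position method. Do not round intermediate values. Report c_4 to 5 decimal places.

f(0.358000) = -2.185042, f(1.620000) = 1.482626
step 1: c = 1.109846, f(c) = 0.232059 > 0 → new bracket [0.358000, 1.109846]
step 2: c = 1.037664, f(c) = 0.041377 > 0 → new bracket [0.358000, 1.037664]
step 3: c = 1.025033, f(c) = 0.007530 > 0 → new bracket [0.358000, 1.025033]
step 4: c = 1.022742, f(c) = 0.001375 > 0 → new bracket [0.358000, 1.022742]

1.02274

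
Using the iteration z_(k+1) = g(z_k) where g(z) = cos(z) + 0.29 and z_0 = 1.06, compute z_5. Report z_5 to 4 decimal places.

z_1 = g(1.060000) = 0.778872
z_2 = g(0.778872) = 1.001706
z_3 = g(1.001706) = 0.828866
z_4 = g(0.828866) = 0.965712
z_5 = g(0.965712) = 0.858831

0.8588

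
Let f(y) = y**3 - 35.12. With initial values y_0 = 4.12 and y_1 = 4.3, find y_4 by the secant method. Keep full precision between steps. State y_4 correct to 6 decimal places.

3.277436

f(y_0) = 34.814528, f(y_1) = 44.387000
y_2 = 4.300000 - (44.387000)·(4.300000 - 4.120000)/(44.387000 - (34.814528)) = 3.465350; f(y_2) = 6.494192
y_3 = 3.465350 - (6.494192)·(3.465350 - 4.300000)/(6.494192 - (44.387000)) = 3.322305; f(y_3) = 1.550656
y_4 = 3.322305 - (1.550656)·(3.322305 - 3.465350)/(1.550656 - (6.494192)) = 3.277436; f(y_4) = 0.084865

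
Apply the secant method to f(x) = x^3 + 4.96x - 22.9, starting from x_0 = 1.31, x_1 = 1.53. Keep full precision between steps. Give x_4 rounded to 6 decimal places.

2.258323

f(x_0) = -14.154309, f(x_1) = -11.729623
x_2 = 1.530000 - (-11.729623)·(1.530000 - 1.310000)/(-11.729623 - (-14.154309)) = 2.594269; f(x_2) = 7.427594
x_3 = 2.594269 - (7.427594)·(2.594269 - 1.530000)/(7.427594 - (-11.729623)) = 2.181633; f(x_3) = -1.695575
x_4 = 2.181633 - (-1.695575)·(2.181633 - 2.594269)/(-1.695575 - (7.427594)) = 2.258323; f(x_4) = -0.181227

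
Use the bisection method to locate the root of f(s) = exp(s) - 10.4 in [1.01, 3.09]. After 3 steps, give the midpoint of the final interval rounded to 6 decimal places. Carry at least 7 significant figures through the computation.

2.440000

f(1.010000) = -7.654399, f(3.090000) = 11.577078 (opposite signs)
step 1: m = 2.050000, f(m) = -2.632099 < 0 → root in [2.050000, 3.090000]
step 2: m = 2.570000, f(m) = 2.665824 > 0 → root in [2.050000, 2.570000]
step 3: m = 2.310000, f(m) = -0.325575 < 0 → root in [2.310000, 2.570000]
Midpoint of [2.310000, 2.570000] = 2.440000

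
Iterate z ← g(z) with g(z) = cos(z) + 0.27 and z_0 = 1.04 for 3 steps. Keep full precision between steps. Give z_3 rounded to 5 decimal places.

z_1 = g(1.040000) = 0.776220
z_2 = g(0.776220) = 0.983567
z_3 = g(0.983567) = 0.824057

0.82406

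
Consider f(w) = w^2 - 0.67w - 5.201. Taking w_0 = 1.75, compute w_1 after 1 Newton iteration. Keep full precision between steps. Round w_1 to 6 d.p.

2.919965

f'(w) = 2w - 0.67
w_0 = 1.750000: f = -3.311000, f' = 2.830000 → w_1 = 1.750000 - (-3.311000)/(2.830000) = 2.919965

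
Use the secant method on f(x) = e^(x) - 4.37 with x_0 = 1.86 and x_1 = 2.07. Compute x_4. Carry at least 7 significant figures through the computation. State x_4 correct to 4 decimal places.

1.4760

f(x_0) = 2.053737, f(x_1) = 3.554823
x_2 = 2.070000 - (3.554823)·(2.070000 - 1.860000)/(3.554823 - (2.053737)) = 1.572685; f(x_2) = 0.449571
x_3 = 1.572685 - (0.449571)·(1.572685 - 2.070000)/(0.449571 - (3.554823)) = 1.500685; f(x_3) = 0.114759
x_4 = 1.500685 - (0.114759)·(1.500685 - 1.572685)/(0.114759 - (0.449571)) = 1.476006; f(x_4) = 0.005436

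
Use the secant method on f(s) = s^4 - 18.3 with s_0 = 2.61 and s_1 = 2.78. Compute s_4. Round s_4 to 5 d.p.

2.07652

f(s_0) = 28.104706, f(s_1) = 41.428167
s_2 = 2.780000 - (41.428167)·(2.780000 - 2.610000)/(41.428167 - (28.104706)) = 2.251399; f(s_2) = 7.392728
s_3 = 2.251399 - (7.392728)·(2.251399 - 2.780000)/(7.392728 - (41.428167)) = 2.136584; f(s_3) = 2.539138
s_4 = 2.136584 - (2.539138)·(2.136584 - 2.251399)/(2.539138 - (7.392728)) = 2.076518; f(s_4) = 0.292731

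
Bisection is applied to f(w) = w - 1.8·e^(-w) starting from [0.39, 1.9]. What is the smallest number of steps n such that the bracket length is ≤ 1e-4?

14

Initial width b − a = 1.9 − 0.39 = 1.510000.
After n steps the width is (b−a)/2^n; need (b−a)/2^n ≤ 1e-4.
So n ≥ log₂(1.510000/1e-4) = log₂(15100.0000) ≈ 13.8823.
Hence n = 14.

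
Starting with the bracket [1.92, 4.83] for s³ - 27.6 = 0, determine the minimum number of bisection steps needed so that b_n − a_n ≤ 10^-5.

19

Initial width b − a = 4.83 − 1.92 = 2.910000.
After n steps the width is (b−a)/2^n; need (b−a)/2^n ≤ 10^-5.
So n ≥ log₂(2.910000/10^-5) = log₂(291000.0000) ≈ 18.1507.
Hence n = 19.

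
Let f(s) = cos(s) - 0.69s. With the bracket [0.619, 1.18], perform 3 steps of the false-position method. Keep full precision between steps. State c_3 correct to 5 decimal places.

0.90037

f(0.619000) = 0.387349, f(1.180000) = -0.433275
step 1: c = 0.883802, f(c) = 0.024393 > 0 → new bracket [0.883802, 1.180000]
step 2: c = 0.899589, f(c) = 0.001216 > 0 → new bracket [0.899589, 1.180000]
step 3: c = 0.900373, f(c) = 0.000060 > 0 → new bracket [0.900373, 1.180000]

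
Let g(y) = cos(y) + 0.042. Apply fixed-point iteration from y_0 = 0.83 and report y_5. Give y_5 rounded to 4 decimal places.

y_1 = g(0.830000) = 0.716876
y_2 = g(0.716876) = 0.795862
y_3 = g(0.795862) = 0.741669
y_4 = g(0.741669) = 0.779342
y_5 = g(0.779342) = 0.753376

0.7534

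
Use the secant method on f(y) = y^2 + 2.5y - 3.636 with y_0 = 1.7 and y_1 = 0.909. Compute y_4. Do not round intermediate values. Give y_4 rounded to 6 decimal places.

Secant update: y_(k+1) = y_k − f(y_k)·(y_k − y_(k-1))/(f(y_k) − f(y_(k-1))).
f(y_0) = 3.504000, f(y_1) = -0.537219
y_2 = 0.909000 - (-0.537219)·(0.909000 - 1.700000)/(-0.537219 - (3.504000)) = 1.014151; f(y_2) = -0.072118
y_3 = 1.014151 - (-0.072118)·(1.014151 - 0.909000)/(-0.072118 - (-0.537219)) = 1.030456; f(y_3) = 0.001980
y_4 = 1.030456 - (0.001980)·(1.030456 - 1.014151)/(0.001980 - (-0.072118)) = 1.030020; f(y_4) = -0.000007

1.030020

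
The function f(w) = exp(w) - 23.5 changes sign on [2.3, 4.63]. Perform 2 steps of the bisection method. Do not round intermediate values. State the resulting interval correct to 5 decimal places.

f(2.300000) = -13.525818, f(4.630000) = 79.014064 (opposite signs)
step 1: m = 3.465000, f(m) = 8.476460 > 0 → root in [2.300000, 3.465000]
step 2: m = 2.882500, f(m) = -5.641135 < 0 → root in [2.882500, 3.465000]

[2.88250, 3.46500]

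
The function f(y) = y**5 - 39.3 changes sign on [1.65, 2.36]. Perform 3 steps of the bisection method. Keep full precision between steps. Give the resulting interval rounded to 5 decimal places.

[2.00500, 2.09375]

f(1.650000) = -27.070190, f(2.360000) = 33.908248 (opposite signs)
step 1: m = 2.005000, f(m) = -6.897995 < 0 → root in [2.005000, 2.360000]
step 2: m = 2.182500, f(m) = 10.218931 > 0 → root in [2.005000, 2.182500]
step 3: m = 2.093750, f(m) = 0.936864 > 0 → root in [2.005000, 2.093750]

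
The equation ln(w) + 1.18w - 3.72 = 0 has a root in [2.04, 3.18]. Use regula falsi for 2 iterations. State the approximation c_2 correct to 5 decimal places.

False-position update: c = (a·f(b) − b·f(a))/(f(b) − f(a)); replace the endpoint whose sign matches f(c).
f(2.040000) = -0.599850, f(3.180000) = 1.189281
step 1: c = 2.422213, f(c) = 0.022893 > 0 → new bracket [2.040000, 2.422213]
step 2: c = 2.408162, f(c) = 0.000495 > 0 → new bracket [2.040000, 2.408162]

2.40816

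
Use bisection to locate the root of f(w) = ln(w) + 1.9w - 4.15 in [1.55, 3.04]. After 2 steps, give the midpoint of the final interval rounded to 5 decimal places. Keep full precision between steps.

1.73625

f(1.550000) = -0.766745, f(3.040000) = 2.737858 (opposite signs)
step 1: m = 2.295000, f(m) = 1.041233 > 0 → root in [1.550000, 2.295000]
step 2: m = 1.922500, f(m) = 0.156376 > 0 → root in [1.550000, 1.922500]
Midpoint of [1.550000, 1.922500] = 1.736250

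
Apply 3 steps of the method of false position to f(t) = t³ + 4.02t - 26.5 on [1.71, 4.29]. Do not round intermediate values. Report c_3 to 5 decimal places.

2.46655

False-position update: c = (a·f(b) − b·f(a))/(f(b) − f(a)); replace the endpoint whose sign matches f(c).
f(1.710000) = -14.625589, f(4.290000) = 69.699389
step 1: c = 2.157483, f(c) = -7.784406 < 0 → new bracket [2.157483, 4.290000]
step 2: c = 2.371726, f(c) = -3.624493 < 0 → new bracket [2.371726, 4.290000]
step 3: c = 2.466549, f(c) = -1.578320 < 0 → new bracket [2.466549, 4.290000]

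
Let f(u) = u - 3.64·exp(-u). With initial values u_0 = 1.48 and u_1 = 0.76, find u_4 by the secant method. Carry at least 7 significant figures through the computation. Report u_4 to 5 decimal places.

f(u_0) = 0.651399, f(u_1) = -0.942306
u_2 = 0.760000 - (-0.942306)·(0.760000 - 1.480000)/(-0.942306 - (0.651399)) = 1.185713; f(u_2) = 0.073589
u_3 = 1.185713 - (0.073589)·(1.185713 - 0.760000)/(0.073589 - (-0.942306)) = 1.154875; f(u_3) = 0.007922
u_4 = 1.154875 - (0.007922)·(1.154875 - 1.185713)/(0.007922 - (0.073589)) = 1.151155; f(u_4) = -0.000073

1.15115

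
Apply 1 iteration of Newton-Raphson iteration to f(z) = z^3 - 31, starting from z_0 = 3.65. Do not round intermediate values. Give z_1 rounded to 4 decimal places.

f'(z) = 3z^2
z_0 = 3.650000: f = 17.627125, f' = 39.967500 → z_1 = 3.650000 - (17.627125)/(39.967500) = 3.208964

3.2090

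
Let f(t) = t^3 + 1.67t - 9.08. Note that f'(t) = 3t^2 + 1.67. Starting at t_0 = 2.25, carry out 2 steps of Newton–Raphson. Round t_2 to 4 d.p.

t_0 = 2.250000: f = 6.068125, f' = 16.857500 → t_1 = 2.250000 - (6.068125)/(16.857500) = 1.890034
t_1 = 1.890034: f = 0.827991, f' = 12.386687 → t_2 = 1.890034 - (0.827991)/(12.386687) = 1.823189

1.8232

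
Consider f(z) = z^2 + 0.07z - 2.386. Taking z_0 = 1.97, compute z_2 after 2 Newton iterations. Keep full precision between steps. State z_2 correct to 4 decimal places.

f'(z) = 2z + 0.07
z_0 = 1.970000: f = 1.632800, f' = 4.010000 → z_1 = 1.970000 - (1.632800)/(4.010000) = 1.562818
z_1 = 1.562818: f = 0.165797, f' = 3.195636 → z_2 = 1.562818 - (0.165797)/(3.195636) = 1.510936

1.5109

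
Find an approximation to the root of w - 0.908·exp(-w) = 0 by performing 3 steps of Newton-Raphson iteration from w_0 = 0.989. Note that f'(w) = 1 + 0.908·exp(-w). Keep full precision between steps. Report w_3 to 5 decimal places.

0.53290

Newton update: w ← w − f(w)/f'(w).
w_0 = 0.989000: f = 0.651271, f' = 1.337729 → w_1 = 0.989000 - (0.651271)/(1.337729) = 0.502152
w_1 = 0.502152: f = -0.047394, f' = 1.549546 → w_2 = 0.502152 - (-0.047394)/(1.549546) = 0.532738
w_2 = 0.532738: f = -0.000254, f' = 1.532992 → w_3 = 0.532738 - (-0.000254)/(1.532992) = 0.532904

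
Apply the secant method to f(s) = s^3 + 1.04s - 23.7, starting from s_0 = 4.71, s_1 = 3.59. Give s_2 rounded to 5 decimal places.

Secant update: s_(k+1) = s_k − f(s_k)·(s_k − s_(k-1))/(f(s_k) − f(s_(k-1))).
f(s_0) = 85.685511, f(s_1) = 26.301879
s_2 = 3.590000 - (26.301879)·(3.590000 - 4.710000)/(26.301879 - (85.685511)) = 3.093936; f(s_2) = 9.134199

3.09394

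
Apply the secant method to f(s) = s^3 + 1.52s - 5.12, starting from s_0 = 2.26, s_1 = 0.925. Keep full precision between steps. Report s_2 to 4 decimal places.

f(s_0) = 9.858376, f(s_1) = -2.922547
s_2 = 0.925000 - (-2.922547)·(0.925000 - 2.260000)/(-2.922547 - (9.858376)) = 1.230267; f(s_2) = -1.387912

1.2303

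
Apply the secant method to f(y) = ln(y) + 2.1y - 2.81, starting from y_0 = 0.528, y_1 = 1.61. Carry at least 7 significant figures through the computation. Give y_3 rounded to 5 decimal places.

1.23549

f(y_0) = -2.339859, f(y_1) = 1.047234
y_2 = 1.610000 - (1.047234)·(1.610000 - 0.528000)/(1.047234 - (-2.339859)) = 1.275463; f(y_2) = 0.111782
y_3 = 1.275463 - (0.111782)·(1.275463 - 1.610000)/(0.111782 - (1.047234)) = 1.235488; f(y_3) = -0.004010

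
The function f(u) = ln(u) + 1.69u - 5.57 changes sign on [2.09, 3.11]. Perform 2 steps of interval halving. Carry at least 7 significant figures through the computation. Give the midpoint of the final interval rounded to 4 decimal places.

f(2.090000) = -1.300736, f(3.110000) = 0.820523 (opposite signs)
step 1: m = 2.600000, f(m) = -0.220489 < 0 → root in [2.600000, 3.110000]
step 2: m = 2.855000, f(m) = 0.304022 > 0 → root in [2.600000, 2.855000]
Midpoint of [2.600000, 2.855000] = 2.727500

2.7275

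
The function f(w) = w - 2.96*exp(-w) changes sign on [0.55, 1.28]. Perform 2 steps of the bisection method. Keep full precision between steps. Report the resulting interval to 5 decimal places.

f(0.550000) = -1.157771, f(1.280000) = 0.457010 (opposite signs)
step 1: m = 0.915000, f(m) = -0.270529 < 0 → root in [0.915000, 1.280000]
step 2: m = 1.097500, f(m) = 0.109735 > 0 → root in [0.915000, 1.097500]

[0.91500, 1.09750]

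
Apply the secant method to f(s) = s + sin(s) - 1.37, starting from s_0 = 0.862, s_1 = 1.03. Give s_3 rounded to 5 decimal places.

0.71543

Secant update: s_(k+1) = s_k − f(s_k)·(s_k − s_(k-1))/(f(s_k) − f(s_(k-1))).
f(s_0) = 0.251146, f(s_1) = 0.517299
s_2 = 1.030000 - (0.517299)·(1.030000 - 0.862000)/(0.517299 - (0.251146)) = 0.703473; f(s_2) = -0.019657
s_3 = 0.703473 - (-0.019657)·(0.703473 - 1.030000)/(-0.019657 - (0.517299)) = 0.715427; f(s_3) = 0.001366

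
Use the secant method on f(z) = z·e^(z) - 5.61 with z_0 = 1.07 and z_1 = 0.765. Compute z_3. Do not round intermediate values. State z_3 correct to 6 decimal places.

1.299117

f(z_0) = -2.490544, f(z_1) = -3.966019
z_2 = 0.765000 - (-3.966019)·(0.765000 - 1.070000)/(-3.966019 - (-2.490544)) = 1.584828; f(z_2) = 2.121507
z_3 = 1.584828 - (2.121507)·(1.584828 - 0.765000)/(2.121507 - (-3.966019)) = 1.299117; f(z_3) = -0.847358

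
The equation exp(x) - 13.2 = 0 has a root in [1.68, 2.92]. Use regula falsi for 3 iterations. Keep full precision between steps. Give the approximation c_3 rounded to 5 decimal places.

2.57591

False-position update: c = (a·f(b) − b·f(a))/(f(b) − f(a)); replace the endpoint whose sign matches f(c).
f(1.680000) = -7.834444, f(2.920000) = 5.341287
step 1: c = 2.417319, f(c) = -1.984256 < 0 → new bracket [2.417319, 2.920000]
step 2: c = 2.553479, f(c) = -0.348264 < 0 → new bracket [2.553479, 2.920000]
step 3: c = 2.575914, f(c) = -0.056674 < 0 → new bracket [2.575914, 2.920000]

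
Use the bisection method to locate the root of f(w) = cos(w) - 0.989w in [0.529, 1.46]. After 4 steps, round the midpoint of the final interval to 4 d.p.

f(0.529000) = 0.340131, f(1.460000) = -1.333370 (opposite signs)
step 1: m = 0.994500, f(m) = -0.438638 < 0 → root in [0.529000, 0.994500]
step 2: m = 0.761750, f(m) = -0.029741 < 0 → root in [0.529000, 0.761750]
step 3: m = 0.645375, f(m) = 0.160598 > 0 → root in [0.645375, 0.761750]
step 4: m = 0.703562, f(m) = 0.066719 > 0 → root in [0.703562, 0.761750]
Midpoint of [0.703562, 0.761750] = 0.732656

0.7327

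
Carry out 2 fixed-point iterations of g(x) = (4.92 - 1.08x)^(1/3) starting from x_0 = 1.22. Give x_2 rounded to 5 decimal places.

x_1 = g(1.220000) = 1.532959
x_2 = g(1.532959) = 1.483433

1.48343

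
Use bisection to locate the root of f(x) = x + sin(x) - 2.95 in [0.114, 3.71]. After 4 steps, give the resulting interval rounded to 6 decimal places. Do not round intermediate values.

[1.912000, 2.136750]

f(0.114000) = -2.722247, f(3.710000) = 0.221709 (opposite signs)
step 1: m = 1.912000, f(m) = -0.095647 < 0 → root in [1.912000, 3.710000]
step 2: m = 2.811000, f(m) = 0.185604 > 0 → root in [1.912000, 2.811000]
step 3: m = 2.361500, f(m) = 0.114845 > 0 → root in [1.912000, 2.361500]
step 4: m = 2.136750, f(m) = 0.030828 > 0 → root in [1.912000, 2.136750]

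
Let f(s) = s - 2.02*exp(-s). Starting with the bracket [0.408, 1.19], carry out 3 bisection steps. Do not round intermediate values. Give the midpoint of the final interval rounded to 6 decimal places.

0.847875

f(0.408000) = -0.935257, f(1.190000) = 0.575473 (opposite signs)
step 1: m = 0.799000, f(m) = -0.109553 < 0 → root in [0.799000, 1.190000]
step 2: m = 0.994500, f(m) = 0.247285 > 0 → root in [0.799000, 0.994500]
step 3: m = 0.896750, f(m) = 0.072806 > 0 → root in [0.799000, 0.896750]
Midpoint of [0.799000, 0.896750] = 0.847875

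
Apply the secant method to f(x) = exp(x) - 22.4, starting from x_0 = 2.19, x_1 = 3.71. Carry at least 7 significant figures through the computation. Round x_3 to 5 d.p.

Secant update: x_(k+1) = x_k − f(x_k)·(x_k − x_(k-1))/(f(x_k) − f(x_(k-1))).
f(x_0) = -13.464787, f(x_1) = 18.453807
x_2 = 3.710000 - (18.453807)·(3.710000 - 2.190000)/(18.453807 - (-13.464787)) = 2.831209; f(x_2) = -5.434047
x_3 = 2.831209 - (-5.434047)·(2.831209 - 3.710000)/(-5.434047 - (18.453807)) = 3.031117; f(x_3) = -1.679626

3.03112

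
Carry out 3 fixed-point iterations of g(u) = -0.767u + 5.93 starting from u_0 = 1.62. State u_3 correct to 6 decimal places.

u_1 = g(1.620000) = 4.687460
u_2 = g(4.687460) = 2.334718
u_3 = g(2.334718) = 4.139271

4.139271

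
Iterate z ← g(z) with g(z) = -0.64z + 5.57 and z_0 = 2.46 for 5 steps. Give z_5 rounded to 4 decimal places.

z_1 = g(2.460000) = 3.995600
z_2 = g(3.995600) = 3.012816
z_3 = g(3.012816) = 3.641798
z_4 = g(3.641798) = 3.239249
z_5 = g(3.239249) = 3.496880

3.4969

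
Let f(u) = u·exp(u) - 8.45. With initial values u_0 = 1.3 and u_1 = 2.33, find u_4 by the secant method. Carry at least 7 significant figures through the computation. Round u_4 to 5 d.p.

f(u_0) = -3.679914, f(u_1) = 15.497604
u_2 = 2.330000 - (15.497604)·(2.330000 - 1.300000)/(15.497604 - (-3.679914)) = 1.497643; f(u_2) = -1.753826
u_3 = 1.497643 - (-1.753826)·(1.497643 - 2.330000)/(-1.753826 - (15.497604)) = 1.582263; f(u_3) = -0.750779
u_4 = 1.582263 - (-0.750779)·(1.582263 - 1.497643)/(-0.750779 - (-1.753826)) = 1.645601; f(u_4) = 0.080996

1.64560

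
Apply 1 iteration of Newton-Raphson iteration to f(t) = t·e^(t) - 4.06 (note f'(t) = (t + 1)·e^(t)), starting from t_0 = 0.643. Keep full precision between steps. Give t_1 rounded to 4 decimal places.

t_0 = 0.643000: f = -2.836899, f' = 3.125280 → t_1 = 0.643000 - (-2.836899)/(3.125280) = 1.550726

1.5507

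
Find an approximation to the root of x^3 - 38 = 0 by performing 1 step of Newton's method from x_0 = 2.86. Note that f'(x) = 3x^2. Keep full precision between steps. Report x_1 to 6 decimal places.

x_0 = 2.860000: f = -14.606344, f' = 24.538800 → x_1 = 2.860000 - (-14.606344)/(24.538800) = 3.455235

3.455235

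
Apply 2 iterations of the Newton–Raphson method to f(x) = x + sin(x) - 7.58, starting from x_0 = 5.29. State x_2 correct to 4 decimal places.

f'(x) = 1 + cos(x)
x_0 = 5.290000: f = -3.127769, f' = 1.546024 → x_1 = 5.290000 - (-3.127769)/(1.546024) = 7.313105
x_1 = 7.313105: f = 0.590363, f' = 1.514887 → x_2 = 7.313105 - (0.590363)/(1.514887) = 6.923398

6.9234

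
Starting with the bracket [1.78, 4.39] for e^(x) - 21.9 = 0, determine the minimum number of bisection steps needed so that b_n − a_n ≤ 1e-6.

Initial width b − a = 4.39 − 1.78 = 2.610000.
After n steps the width is (b−a)/2^n; need (b−a)/2^n ≤ 1e-6.
So n ≥ log₂(2.610000/1e-6) = log₂(2610000.0000) ≈ 21.3156.
Hence n = 22.

22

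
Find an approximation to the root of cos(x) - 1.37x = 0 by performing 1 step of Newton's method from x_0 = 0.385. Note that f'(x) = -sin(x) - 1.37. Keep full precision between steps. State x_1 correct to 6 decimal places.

x_0 = 0.385000: f = 0.399348, f' = -1.745559 → x_1 = 0.385000 - (0.399348)/(-1.745559) = 0.613780

0.613780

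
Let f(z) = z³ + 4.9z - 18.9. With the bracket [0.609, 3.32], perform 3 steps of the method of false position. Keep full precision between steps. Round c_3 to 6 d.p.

f(0.609000) = -15.690033, f(3.320000) = 33.962368
step 1: c = 1.465669, f(c) = -8.569691 < 0 → new bracket [1.465669, 3.320000]
step 2: c = 1.839294, f(c) = -3.665120 < 0 → new bracket [1.839294, 3.320000]
step 3: c = 1.983523, f(c) = -1.376838 < 0 → new bracket [1.983523, 3.320000]

1.983523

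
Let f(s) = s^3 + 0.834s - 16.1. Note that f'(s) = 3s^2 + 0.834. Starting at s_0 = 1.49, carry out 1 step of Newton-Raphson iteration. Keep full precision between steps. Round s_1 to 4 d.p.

3.0311

s_0 = 1.490000: f = -11.549391, f' = 7.494300 → s_1 = 1.490000 - (-11.549391)/(7.494300) = 3.031090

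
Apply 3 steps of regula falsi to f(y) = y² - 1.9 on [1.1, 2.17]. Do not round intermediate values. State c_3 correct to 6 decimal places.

f(1.100000) = -0.690000, f(2.170000) = 2.808900
step 1: c = 1.311009, f(c) = -0.181255 < 0 → new bracket [1.311009, 2.170000]
step 2: c = 1.363079, f(c) = -0.042016 < 0 → new bracket [1.363079, 2.170000]
step 3: c = 1.374971, f(c) = -0.009455 < 0 → new bracket [1.374971, 2.170000]

1.374971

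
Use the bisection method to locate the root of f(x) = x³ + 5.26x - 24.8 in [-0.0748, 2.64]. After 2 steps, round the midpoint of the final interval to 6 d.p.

f(-0.074800) = -25.193867, f(2.640000) = 7.486144 (opposite signs)
step 1: m = 1.282600, f(m) = -15.943567 < 0 → root in [1.282600, 2.640000]
step 2: m = 1.961300, f(m) = -6.939034 < 0 → root in [1.961300, 2.640000]
Midpoint of [1.961300, 2.640000] = 2.300650

2.300650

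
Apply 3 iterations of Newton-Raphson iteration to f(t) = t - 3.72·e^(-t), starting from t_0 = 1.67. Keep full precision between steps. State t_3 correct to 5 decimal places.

Newton update: t ← t − f(t)/f'(t).
f'(t) = 1 + 3.72·e^(-t)
t_0 = 1.670000: f = 0.969721, f' = 1.700279 → t_1 = 1.670000 - (0.969721)/(1.700279) = 1.099670
t_1 = 1.099670: f = -0.139020, f' = 2.238690 → t_2 = 1.099670 - (-0.139020)/(2.238690) = 1.161768
t_2 = 1.161768: f = -0.002340, f' = 2.164108 → t_3 = 1.161768 - (-0.002340)/(2.164108) = 1.162850

1.16285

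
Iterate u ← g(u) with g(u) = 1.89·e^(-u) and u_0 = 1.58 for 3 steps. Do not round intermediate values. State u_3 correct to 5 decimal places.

u_1 = g(1.580000) = 0.389293
u_2 = g(0.389293) = 1.280543
u_3 = g(1.280543) = 0.525205

0.52521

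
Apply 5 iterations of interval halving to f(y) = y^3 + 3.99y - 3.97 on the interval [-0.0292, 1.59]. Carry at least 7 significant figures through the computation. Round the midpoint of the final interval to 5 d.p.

0.85630

f(-0.029200) = -4.086533, f(1.590000) = 6.393779 (opposite signs)
step 1: m = 0.780400, f(m) = -0.380922 < 0 → root in [0.780400, 1.590000]
step 2: m = 1.185200, f(m) = 2.423797 > 0 → root in [0.780400, 1.185200]
step 3: m = 0.982800, f(m) = 0.900654 > 0 → root in [0.780400, 0.982800]
step 4: m = 0.881600, f(m) = 0.232780 > 0 → root in [0.780400, 0.881600]
step 5: m = 0.831000, f(m) = -0.080454 < 0 → root in [0.831000, 0.881600]
Midpoint of [0.831000, 0.881600] = 0.856300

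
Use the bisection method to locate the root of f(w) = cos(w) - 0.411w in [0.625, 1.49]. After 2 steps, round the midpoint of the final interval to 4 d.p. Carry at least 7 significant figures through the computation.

f(0.625000) = 0.554088, f(1.490000) = -0.531682 (opposite signs)
step 1: m = 1.057500, f(m) = 0.056419 > 0 → root in [1.057500, 1.490000]
step 2: m = 1.273750, f(m) = -0.230814 < 0 → root in [1.057500, 1.273750]
Midpoint of [1.057500, 1.273750] = 1.165625

1.1656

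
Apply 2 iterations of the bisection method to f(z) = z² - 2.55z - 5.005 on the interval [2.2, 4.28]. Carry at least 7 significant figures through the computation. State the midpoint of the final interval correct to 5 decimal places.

f(2.200000) = -5.775000, f(4.280000) = 2.399400 (opposite signs)
step 1: m = 3.240000, f(m) = -2.769400 < 0 → root in [3.240000, 4.280000]
step 2: m = 3.760000, f(m) = -0.455400 < 0 → root in [3.760000, 4.280000]
Midpoint of [3.760000, 4.280000] = 4.020000

4.02000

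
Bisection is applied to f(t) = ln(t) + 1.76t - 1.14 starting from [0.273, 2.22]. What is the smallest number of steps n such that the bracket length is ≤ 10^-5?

18

Initial width b − a = 2.22 − 0.273 = 1.947000.
After n steps the width is (b−a)/2^n; need (b−a)/2^n ≤ 10^-5.
So n ≥ log₂(1.947000/10^-5) = log₂(194700.0000) ≈ 17.5709.
Hence n = 18.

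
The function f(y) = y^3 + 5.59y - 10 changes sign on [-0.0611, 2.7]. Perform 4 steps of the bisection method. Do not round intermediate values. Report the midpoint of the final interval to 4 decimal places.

1.4057

f(-0.061100) = -10.341777, f(2.700000) = 24.776000 (opposite signs)
step 1: m = 1.319450, f(m) = -0.327180 < 0 → root in [1.319450, 2.700000]
step 2: m = 2.009725, f(m) = 9.351631 > 0 → root in [1.319450, 2.009725]
step 3: m = 1.664588, f(m) = 3.917369 > 0 → root in [1.319450, 1.664588]
step 4: m = 1.492019, f(m) = 1.661798 > 0 → root in [1.319450, 1.492019]
Midpoint of [1.319450, 1.492019] = 1.405734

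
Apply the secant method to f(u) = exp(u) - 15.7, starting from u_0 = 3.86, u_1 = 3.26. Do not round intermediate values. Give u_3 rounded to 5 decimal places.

2.80232

f(u_0) = 31.765351, f(u_1) = 10.349537
u_2 = 3.260000 - (10.349537)·(3.260000 - 3.860000)/(10.349537 - (31.765351)) = 2.970040; f(u_2) = 3.792706
u_3 = 2.970040 - (3.792706)·(2.970040 - 3.260000)/(3.792706 - (10.349537)) = 2.802317; f(u_3) = 0.782798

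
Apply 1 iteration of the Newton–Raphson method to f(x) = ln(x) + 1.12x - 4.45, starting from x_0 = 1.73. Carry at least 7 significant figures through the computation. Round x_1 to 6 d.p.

2.886795

Newton update: x ← x − f(x)/f'(x).
f'(x) = 1/x + 1.12
x_0 = 1.730000: f = -1.964279, f' = 1.698035 → x_1 = 1.730000 - (-1.964279)/(1.698035) = 2.886795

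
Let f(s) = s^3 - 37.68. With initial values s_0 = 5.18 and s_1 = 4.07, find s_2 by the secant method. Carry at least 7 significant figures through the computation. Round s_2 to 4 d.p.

3.6088

f(s_0) = 101.311832, f(s_1) = 29.739143
s_2 = 4.070000 - (29.739143)·(4.070000 - 5.180000)/(29.739143 - (101.311832)) = 3.608784; f(s_2) = 9.318367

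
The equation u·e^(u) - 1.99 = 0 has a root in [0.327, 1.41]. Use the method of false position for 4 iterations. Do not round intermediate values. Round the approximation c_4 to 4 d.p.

f(0.327000) = -1.536516, f(1.410000) = 3.785297
step 1: c = 0.639684, f(c) = -0.777234 < 0 → new bracket [0.639684, 1.410000]
step 2: c = 0.770909, f(c) = -0.323504 < 0 → new bracket [0.770909, 1.410000]
step 3: c = 0.821227, f(c) = -0.123114 < 0 → new bracket [0.821227, 1.410000]
step 4: c = 0.839773, f(c) = -0.045217 < 0 → new bracket [0.839773, 1.410000]

0.8398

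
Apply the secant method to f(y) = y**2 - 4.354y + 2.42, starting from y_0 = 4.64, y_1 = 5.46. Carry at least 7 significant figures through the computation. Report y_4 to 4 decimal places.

f(y_0) = 3.747040, f(y_1) = 8.458760
y_2 = 5.460000 - (8.458760)·(5.460000 - 4.640000)/(8.458760 - (3.747040)) = 3.987887; f(y_2) = 0.959984
y_3 = 3.987887 - (0.959984)·(3.987887 - 5.460000)/(0.959984 - (8.458760)) = 3.799429; f(y_3) = 0.312948
y_4 = 3.799429 - (0.312948)·(3.799429 - 3.987887)/(0.312948 - (0.959984)) = 3.708279; f(y_4) = 0.025486

3.7083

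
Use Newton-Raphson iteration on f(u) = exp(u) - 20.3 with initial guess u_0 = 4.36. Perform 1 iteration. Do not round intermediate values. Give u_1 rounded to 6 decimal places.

3.619401

f'(u) = exp(u)
u_0 = 4.360000: f = 57.957134, f' = 78.257134 → u_1 = 4.360000 - (57.957134)/(78.257134) = 3.619401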